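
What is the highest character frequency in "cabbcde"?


Input: cabbcde
Character counts:
  'a': 1
  'b': 2
  'c': 2
  'd': 1
  'e': 1
Maximum frequency: 2

2


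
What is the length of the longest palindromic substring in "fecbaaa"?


Input: "fecbaaa"
Checking substrings for palindromes:
  [4:7] "aaa" (len 3) => palindrome
  [4:6] "aa" (len 2) => palindrome
  [5:7] "aa" (len 2) => palindrome
Longest palindromic substring: "aaa" with length 3

3


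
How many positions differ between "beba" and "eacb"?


Comparing "beba" and "eacb" position by position:
  Position 0: 'b' vs 'e' => DIFFER
  Position 1: 'e' vs 'a' => DIFFER
  Position 2: 'b' vs 'c' => DIFFER
  Position 3: 'a' vs 'b' => DIFFER
Positions that differ: 4

4


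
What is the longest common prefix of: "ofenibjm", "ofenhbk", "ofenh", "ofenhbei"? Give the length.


Words: ofenibjm, ofenhbk, ofenh, ofenhbei
  Position 0: all 'o' => match
  Position 1: all 'f' => match
  Position 2: all 'e' => match
  Position 3: all 'n' => match
  Position 4: ('i', 'h', 'h', 'h') => mismatch, stop
LCP = "ofen" (length 4)

4


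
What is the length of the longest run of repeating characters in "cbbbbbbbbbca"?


Input: "cbbbbbbbbbca"
Scanning for longest run:
  Position 1 ('b'): new char, reset run to 1
  Position 2 ('b'): continues run of 'b', length=2
  Position 3 ('b'): continues run of 'b', length=3
  Position 4 ('b'): continues run of 'b', length=4
  Position 5 ('b'): continues run of 'b', length=5
  Position 6 ('b'): continues run of 'b', length=6
  Position 7 ('b'): continues run of 'b', length=7
  Position 8 ('b'): continues run of 'b', length=8
  Position 9 ('b'): continues run of 'b', length=9
  Position 10 ('c'): new char, reset run to 1
  Position 11 ('a'): new char, reset run to 1
Longest run: 'b' with length 9

9


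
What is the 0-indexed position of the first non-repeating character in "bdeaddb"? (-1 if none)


Input: bdeaddb
Character frequencies:
  'a': 1
  'b': 2
  'd': 3
  'e': 1
Scanning left to right for freq == 1:
  Position 0 ('b'): freq=2, skip
  Position 1 ('d'): freq=3, skip
  Position 2 ('e'): unique! => answer = 2

2


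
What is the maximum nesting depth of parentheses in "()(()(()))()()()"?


Input: "()(()(()))()()()"
Tracking depth:
  Position 0 '(': depth becomes 1
  Position 1 ')': depth becomes 0
  Position 2 '(': depth becomes 1
  Position 3 '(': depth becomes 2
  Position 4 ')': depth becomes 1
  Position 5 '(': depth becomes 2
  Position 6 '(': depth becomes 3
  Position 7 ')': depth becomes 2
  Position 8 ')': depth becomes 1
  Position 9 ')': depth becomes 0
  Position 10 '(': depth becomes 1
  Position 11 ')': depth becomes 0
  Position 12 '(': depth becomes 1
  Position 13 ')': depth becomes 0
  Position 14 '(': depth becomes 1
  Position 15 ')': depth becomes 0
Maximum depth reached: 3

3


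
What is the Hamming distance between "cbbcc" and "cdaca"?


Comparing "cbbcc" and "cdaca" position by position:
  Position 0: 'c' vs 'c' => same
  Position 1: 'b' vs 'd' => differ
  Position 2: 'b' vs 'a' => differ
  Position 3: 'c' vs 'c' => same
  Position 4: 'c' vs 'a' => differ
Total differences (Hamming distance): 3

3


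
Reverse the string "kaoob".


Input: kaoob
Reading characters right to left:
  Position 4: 'b'
  Position 3: 'o'
  Position 2: 'o'
  Position 1: 'a'
  Position 0: 'k'
Reversed: booak

booak


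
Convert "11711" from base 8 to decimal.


Input: "11711" in base 8
Positional expansion:
  Digit '1' (value 1) x 8^4 = 4096
  Digit '1' (value 1) x 8^3 = 512
  Digit '7' (value 7) x 8^2 = 448
  Digit '1' (value 1) x 8^1 = 8
  Digit '1' (value 1) x 8^0 = 1
Sum = 5065

5065


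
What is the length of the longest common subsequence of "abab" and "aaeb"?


LCS of "abab" and "aaeb"
DP table:
           a    a    e    b
      0    0    0    0    0
  a   0    1    1    1    1
  b   0    1    1    1    2
  a   0    1    2    2    2
  b   0    1    2    2    3
LCS length = dp[4][4] = 3

3


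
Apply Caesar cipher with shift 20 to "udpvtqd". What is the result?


Caesar cipher: shift "udpvtqd" by 20
  'u' (pos 20) + 20 = pos 14 = 'o'
  'd' (pos 3) + 20 = pos 23 = 'x'
  'p' (pos 15) + 20 = pos 9 = 'j'
  'v' (pos 21) + 20 = pos 15 = 'p'
  't' (pos 19) + 20 = pos 13 = 'n'
  'q' (pos 16) + 20 = pos 10 = 'k'
  'd' (pos 3) + 20 = pos 23 = 'x'
Result: oxjpnkx

oxjpnkx


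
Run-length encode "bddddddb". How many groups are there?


Input: bddddddb
Scanning for consecutive runs:
  Group 1: 'b' x 1 (positions 0-0)
  Group 2: 'd' x 6 (positions 1-6)
  Group 3: 'b' x 1 (positions 7-7)
Total groups: 3

3


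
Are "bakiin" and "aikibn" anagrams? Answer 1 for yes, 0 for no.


Strings: "bakiin", "aikibn"
Sorted first:  abiikn
Sorted second: abiikn
Sorted forms match => anagrams

1


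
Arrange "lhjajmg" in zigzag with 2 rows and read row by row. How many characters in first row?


Zigzag "lhjajmg" into 2 rows:
Placing characters:
  'l' => row 0
  'h' => row 1
  'j' => row 0
  'a' => row 1
  'j' => row 0
  'm' => row 1
  'g' => row 0
Rows:
  Row 0: "ljjg"
  Row 1: "ham"
First row length: 4

4


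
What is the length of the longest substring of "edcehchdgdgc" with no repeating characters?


Input: "edcehchdgdgc"
Sliding window (track last position of each char):
  Position 0 ('e'): window [0,0] length 1 -- new best
  Position 1 ('d'): window [0,1] length 2 -- new best
  Position 2 ('c'): window [0,2] length 3 -- new best
  Position 3 ('e'): repeat (last at 0), move window start to 1
  Position 3 ('e'): window [1,3] length 3
  Position 4 ('h'): window [1,4] length 4 -- new best
  Position 5 ('c'): repeat (last at 2), move window start to 3
  Position 5 ('c'): window [3,5] length 3
  Position 6 ('h'): repeat (last at 4), move window start to 5
  Position 6 ('h'): window [5,6] length 2
  Position 7 ('d'): window [5,7] length 3
  Position 8 ('g'): window [5,8] length 4
  Position 9 ('d'): repeat (last at 7), move window start to 8
  Position 9 ('d'): window [8,9] length 2
  Position 10 ('g'): repeat (last at 8), move window start to 9
  Position 10 ('g'): window [9,10] length 2
  Position 11 ('c'): window [9,11] length 3
Longest substring with no repeats: "dceh" with length 4

4


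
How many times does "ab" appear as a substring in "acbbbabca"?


Searching for "ab" in "acbbbabca"
Scanning each position:
  Position 0: "ac" => no
  Position 1: "cb" => no
  Position 2: "bb" => no
  Position 3: "bb" => no
  Position 4: "ba" => no
  Position 5: "ab" => MATCH
  Position 6: "bc" => no
  Position 7: "ca" => no
Total occurrences: 1

1


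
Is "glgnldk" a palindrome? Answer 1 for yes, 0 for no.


Input: glgnldk
Reversed: kdlnglg
  Compare pos 0 ('g') with pos 6 ('k'): MISMATCH
  Compare pos 1 ('l') with pos 5 ('d'): MISMATCH
  Compare pos 2 ('g') with pos 4 ('l'): MISMATCH
Result: not a palindrome

0


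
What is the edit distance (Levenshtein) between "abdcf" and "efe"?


Computing edit distance: "abdcf" -> "efe"
DP table:
           e    f    e
      0    1    2    3
  a   1    1    2    3
  b   2    2    2    3
  d   3    3    3    3
  c   4    4    4    4
  f   5    5    4    5
Edit distance = dp[5][3] = 5

5


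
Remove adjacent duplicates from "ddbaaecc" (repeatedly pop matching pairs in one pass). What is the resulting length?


Input: ddbaaecc
Stack-based adjacent duplicate removal:
  Read 'd': push. Stack: d
  Read 'd': matches stack top 'd' => pop. Stack: (empty)
  Read 'b': push. Stack: b
  Read 'a': push. Stack: ba
  Read 'a': matches stack top 'a' => pop. Stack: b
  Read 'e': push. Stack: be
  Read 'c': push. Stack: bec
  Read 'c': matches stack top 'c' => pop. Stack: be
Final stack: "be" (length 2)

2


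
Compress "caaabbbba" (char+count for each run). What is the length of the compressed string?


Input: caaabbbba
Runs:
  'c' x 1 => "c1"
  'a' x 3 => "a3"
  'b' x 4 => "b4"
  'a' x 1 => "a1"
Compressed: "c1a3b4a1"
Compressed length: 8

8


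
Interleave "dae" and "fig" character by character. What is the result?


Interleaving "dae" and "fig":
  Position 0: 'd' from first, 'f' from second => "df"
  Position 1: 'a' from first, 'i' from second => "ai"
  Position 2: 'e' from first, 'g' from second => "eg"
Result: dfaieg

dfaieg


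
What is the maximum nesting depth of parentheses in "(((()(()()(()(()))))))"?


Input: "(((()(()()(()(()))))))"
Tracking depth:
  Position 0 '(': depth becomes 1
  Position 1 '(': depth becomes 2
  Position 2 '(': depth becomes 3
  Position 3 '(': depth becomes 4
  Position 4 ')': depth becomes 3
  Position 5 '(': depth becomes 4
  Position 6 '(': depth becomes 5
  Position 7 ')': depth becomes 4
  Position 8 '(': depth becomes 5
  Position 9 ')': depth becomes 4
  Position 10 '(': depth becomes 5
  Position 11 '(': depth becomes 6
  Position 12 ')': depth becomes 5
  Position 13 '(': depth becomes 6
  Position 14 '(': depth becomes 7
  Position 15 ')': depth becomes 6
  Position 16 ')': depth becomes 5
  Position 17 ')': depth becomes 4
  Position 18 ')': depth becomes 3
  Position 19 ')': depth becomes 2
  Position 20 ')': depth becomes 1
  Position 21 ')': depth becomes 0
Maximum depth reached: 7

7


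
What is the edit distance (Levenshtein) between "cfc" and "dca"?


Computing edit distance: "cfc" -> "dca"
DP table:
           d    c    a
      0    1    2    3
  c   1    1    1    2
  f   2    2    2    2
  c   3    3    2    3
Edit distance = dp[3][3] = 3

3


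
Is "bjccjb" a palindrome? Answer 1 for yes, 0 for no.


Input: bjccjb
Reversed: bjccjb
  Compare pos 0 ('b') with pos 5 ('b'): match
  Compare pos 1 ('j') with pos 4 ('j'): match
  Compare pos 2 ('c') with pos 3 ('c'): match
Result: palindrome

1


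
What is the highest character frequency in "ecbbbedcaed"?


Input: ecbbbedcaed
Character counts:
  'a': 1
  'b': 3
  'c': 2
  'd': 2
  'e': 3
Maximum frequency: 3

3


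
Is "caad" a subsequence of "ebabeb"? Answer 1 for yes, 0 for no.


Check if "caad" is a subsequence of "ebabeb"
Greedy scan:
  Position 0 ('e'): no match needed
  Position 1 ('b'): no match needed
  Position 2 ('a'): no match needed
  Position 3 ('b'): no match needed
  Position 4 ('e'): no match needed
  Position 5 ('b'): no match needed
Only matched 0/4 characters => not a subsequence

0


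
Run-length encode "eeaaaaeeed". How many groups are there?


Input: eeaaaaeeed
Scanning for consecutive runs:
  Group 1: 'e' x 2 (positions 0-1)
  Group 2: 'a' x 4 (positions 2-5)
  Group 3: 'e' x 3 (positions 6-8)
  Group 4: 'd' x 1 (positions 9-9)
Total groups: 4

4


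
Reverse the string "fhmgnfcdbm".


Input: fhmgnfcdbm
Reading characters right to left:
  Position 9: 'm'
  Position 8: 'b'
  Position 7: 'd'
  Position 6: 'c'
  Position 5: 'f'
  Position 4: 'n'
  Position 3: 'g'
  Position 2: 'm'
  Position 1: 'h'
  Position 0: 'f'
Reversed: mbdcfngmhf

mbdcfngmhf


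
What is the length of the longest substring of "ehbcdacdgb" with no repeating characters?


Input: "ehbcdacdgb"
Sliding window (track last position of each char):
  Position 0 ('e'): window [0,0] length 1 -- new best
  Position 1 ('h'): window [0,1] length 2 -- new best
  Position 2 ('b'): window [0,2] length 3 -- new best
  Position 3 ('c'): window [0,3] length 4 -- new best
  Position 4 ('d'): window [0,4] length 5 -- new best
  Position 5 ('a'): window [0,5] length 6 -- new best
  Position 6 ('c'): repeat (last at 3), move window start to 4
  Position 6 ('c'): window [4,6] length 3
  Position 7 ('d'): repeat (last at 4), move window start to 5
  Position 7 ('d'): window [5,7] length 3
  Position 8 ('g'): window [5,8] length 4
  Position 9 ('b'): window [5,9] length 5
Longest substring with no repeats: "ehbcda" with length 6

6


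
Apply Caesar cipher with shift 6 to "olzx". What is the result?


Caesar cipher: shift "olzx" by 6
  'o' (pos 14) + 6 = pos 20 = 'u'
  'l' (pos 11) + 6 = pos 17 = 'r'
  'z' (pos 25) + 6 = pos 5 = 'f'
  'x' (pos 23) + 6 = pos 3 = 'd'
Result: urfd

urfd


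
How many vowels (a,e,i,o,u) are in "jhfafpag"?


Input: jhfafpag
Checking each character:
  'j' at position 0: consonant
  'h' at position 1: consonant
  'f' at position 2: consonant
  'a' at position 3: vowel (running total: 1)
  'f' at position 4: consonant
  'p' at position 5: consonant
  'a' at position 6: vowel (running total: 2)
  'g' at position 7: consonant
Total vowels: 2

2


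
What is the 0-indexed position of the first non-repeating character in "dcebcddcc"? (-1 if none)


Input: dcebcddcc
Character frequencies:
  'b': 1
  'c': 4
  'd': 3
  'e': 1
Scanning left to right for freq == 1:
  Position 0 ('d'): freq=3, skip
  Position 1 ('c'): freq=4, skip
  Position 2 ('e'): unique! => answer = 2

2


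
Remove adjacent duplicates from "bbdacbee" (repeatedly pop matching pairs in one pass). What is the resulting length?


Input: bbdacbee
Stack-based adjacent duplicate removal:
  Read 'b': push. Stack: b
  Read 'b': matches stack top 'b' => pop. Stack: (empty)
  Read 'd': push. Stack: d
  Read 'a': push. Stack: da
  Read 'c': push. Stack: dac
  Read 'b': push. Stack: dacb
  Read 'e': push. Stack: dacbe
  Read 'e': matches stack top 'e' => pop. Stack: dacb
Final stack: "dacb" (length 4)

4


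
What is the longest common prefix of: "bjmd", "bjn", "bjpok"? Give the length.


Words: bjmd, bjn, bjpok
  Position 0: all 'b' => match
  Position 1: all 'j' => match
  Position 2: ('m', 'n', 'p') => mismatch, stop
LCP = "bj" (length 2)

2


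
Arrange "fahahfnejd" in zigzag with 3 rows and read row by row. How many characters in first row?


Zigzag "fahahfnejd" into 3 rows:
Placing characters:
  'f' => row 0
  'a' => row 1
  'h' => row 2
  'a' => row 1
  'h' => row 0
  'f' => row 1
  'n' => row 2
  'e' => row 1
  'j' => row 0
  'd' => row 1
Rows:
  Row 0: "fhj"
  Row 1: "aafed"
  Row 2: "hn"
First row length: 3

3


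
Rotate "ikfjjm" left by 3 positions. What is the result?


Input: "ikfjjm", rotate left by 3
First 3 characters: "ikf"
Remaining characters: "jjm"
Concatenate remaining + first: "jjm" + "ikf" = "jjmikf"

jjmikf


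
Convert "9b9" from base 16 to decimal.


Input: "9b9" in base 16
Positional expansion:
  Digit '9' (value 9) x 16^2 = 2304
  Digit 'b' (value 11) x 16^1 = 176
  Digit '9' (value 9) x 16^0 = 9
Sum = 2489

2489


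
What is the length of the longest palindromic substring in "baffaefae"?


Input: "baffaefae"
Checking substrings for palindromes:
  [1:5] "affa" (len 4) => palindrome
  [2:4] "ff" (len 2) => palindrome
Longest palindromic substring: "affa" with length 4

4


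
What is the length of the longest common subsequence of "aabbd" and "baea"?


LCS of "aabbd" and "baea"
DP table:
           b    a    e    a
      0    0    0    0    0
  a   0    0    1    1    1
  a   0    0    1    1    2
  b   0    1    1    1    2
  b   0    1    1    1    2
  d   0    1    1    1    2
LCS length = dp[5][4] = 2

2


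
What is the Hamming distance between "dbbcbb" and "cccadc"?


Comparing "dbbcbb" and "cccadc" position by position:
  Position 0: 'd' vs 'c' => differ
  Position 1: 'b' vs 'c' => differ
  Position 2: 'b' vs 'c' => differ
  Position 3: 'c' vs 'a' => differ
  Position 4: 'b' vs 'd' => differ
  Position 5: 'b' vs 'c' => differ
Total differences (Hamming distance): 6

6


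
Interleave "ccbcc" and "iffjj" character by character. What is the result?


Interleaving "ccbcc" and "iffjj":
  Position 0: 'c' from first, 'i' from second => "ci"
  Position 1: 'c' from first, 'f' from second => "cf"
  Position 2: 'b' from first, 'f' from second => "bf"
  Position 3: 'c' from first, 'j' from second => "cj"
  Position 4: 'c' from first, 'j' from second => "cj"
Result: cicfbfcjcj

cicfbfcjcj


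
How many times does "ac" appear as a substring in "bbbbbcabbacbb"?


Searching for "ac" in "bbbbbcabbacbb"
Scanning each position:
  Position 0: "bb" => no
  Position 1: "bb" => no
  Position 2: "bb" => no
  Position 3: "bb" => no
  Position 4: "bc" => no
  Position 5: "ca" => no
  Position 6: "ab" => no
  Position 7: "bb" => no
  Position 8: "ba" => no
  Position 9: "ac" => MATCH
  Position 10: "cb" => no
  Position 11: "bb" => no
Total occurrences: 1

1


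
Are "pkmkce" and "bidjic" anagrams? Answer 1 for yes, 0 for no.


Strings: "pkmkce", "bidjic"
Sorted first:  cekkmp
Sorted second: bcdiij
Differ at position 0: 'c' vs 'b' => not anagrams

0


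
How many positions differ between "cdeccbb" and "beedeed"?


Comparing "cdeccbb" and "beedeed" position by position:
  Position 0: 'c' vs 'b' => DIFFER
  Position 1: 'd' vs 'e' => DIFFER
  Position 2: 'e' vs 'e' => same
  Position 3: 'c' vs 'd' => DIFFER
  Position 4: 'c' vs 'e' => DIFFER
  Position 5: 'b' vs 'e' => DIFFER
  Position 6: 'b' vs 'd' => DIFFER
Positions that differ: 6

6


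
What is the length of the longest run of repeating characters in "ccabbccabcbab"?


Input: "ccabbccabcbab"
Scanning for longest run:
  Position 1 ('c'): continues run of 'c', length=2
  Position 2 ('a'): new char, reset run to 1
  Position 3 ('b'): new char, reset run to 1
  Position 4 ('b'): continues run of 'b', length=2
  Position 5 ('c'): new char, reset run to 1
  Position 6 ('c'): continues run of 'c', length=2
  Position 7 ('a'): new char, reset run to 1
  Position 8 ('b'): new char, reset run to 1
  Position 9 ('c'): new char, reset run to 1
  Position 10 ('b'): new char, reset run to 1
  Position 11 ('a'): new char, reset run to 1
  Position 12 ('b'): new char, reset run to 1
Longest run: 'c' with length 2

2


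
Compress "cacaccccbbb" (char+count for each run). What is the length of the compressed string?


Input: cacaccccbbb
Runs:
  'c' x 1 => "c1"
  'a' x 1 => "a1"
  'c' x 1 => "c1"
  'a' x 1 => "a1"
  'c' x 4 => "c4"
  'b' x 3 => "b3"
Compressed: "c1a1c1a1c4b3"
Compressed length: 12

12


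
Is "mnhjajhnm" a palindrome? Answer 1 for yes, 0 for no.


Input: mnhjajhnm
Reversed: mnhjajhnm
  Compare pos 0 ('m') with pos 8 ('m'): match
  Compare pos 1 ('n') with pos 7 ('n'): match
  Compare pos 2 ('h') with pos 6 ('h'): match
  Compare pos 3 ('j') with pos 5 ('j'): match
Result: palindrome

1


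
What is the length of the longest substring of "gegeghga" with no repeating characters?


Input: "gegeghga"
Sliding window (track last position of each char):
  Position 0 ('g'): window [0,0] length 1 -- new best
  Position 1 ('e'): window [0,1] length 2 -- new best
  Position 2 ('g'): repeat (last at 0), move window start to 1
  Position 2 ('g'): window [1,2] length 2
  Position 3 ('e'): repeat (last at 1), move window start to 2
  Position 3 ('e'): window [2,3] length 2
  Position 4 ('g'): repeat (last at 2), move window start to 3
  Position 4 ('g'): window [3,4] length 2
  Position 5 ('h'): window [3,5] length 3 -- new best
  Position 6 ('g'): repeat (last at 4), move window start to 5
  Position 6 ('g'): window [5,6] length 2
  Position 7 ('a'): window [5,7] length 3
Longest substring with no repeats: "egh" with length 3

3


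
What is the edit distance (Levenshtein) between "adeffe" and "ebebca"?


Computing edit distance: "adeffe" -> "ebebca"
DP table:
           e    b    e    b    c    a
      0    1    2    3    4    5    6
  a   1    1    2    3    4    5    5
  d   2    2    2    3    4    5    6
  e   3    2    3    2    3    4    5
  f   4    3    3    3    3    4    5
  f   5    4    4    4    4    4    5
  e   6    5    5    4    5    5    5
Edit distance = dp[6][6] = 5

5


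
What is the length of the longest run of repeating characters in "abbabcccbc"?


Input: "abbabcccbc"
Scanning for longest run:
  Position 1 ('b'): new char, reset run to 1
  Position 2 ('b'): continues run of 'b', length=2
  Position 3 ('a'): new char, reset run to 1
  Position 4 ('b'): new char, reset run to 1
  Position 5 ('c'): new char, reset run to 1
  Position 6 ('c'): continues run of 'c', length=2
  Position 7 ('c'): continues run of 'c', length=3
  Position 8 ('b'): new char, reset run to 1
  Position 9 ('c'): new char, reset run to 1
Longest run: 'c' with length 3

3


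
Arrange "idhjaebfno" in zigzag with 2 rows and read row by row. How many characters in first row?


Zigzag "idhjaebfno" into 2 rows:
Placing characters:
  'i' => row 0
  'd' => row 1
  'h' => row 0
  'j' => row 1
  'a' => row 0
  'e' => row 1
  'b' => row 0
  'f' => row 1
  'n' => row 0
  'o' => row 1
Rows:
  Row 0: "ihabn"
  Row 1: "djefo"
First row length: 5

5


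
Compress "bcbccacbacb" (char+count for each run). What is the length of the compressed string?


Input: bcbccacbacb
Runs:
  'b' x 1 => "b1"
  'c' x 1 => "c1"
  'b' x 1 => "b1"
  'c' x 2 => "c2"
  'a' x 1 => "a1"
  'c' x 1 => "c1"
  'b' x 1 => "b1"
  'a' x 1 => "a1"
  'c' x 1 => "c1"
  'b' x 1 => "b1"
Compressed: "b1c1b1c2a1c1b1a1c1b1"
Compressed length: 20

20


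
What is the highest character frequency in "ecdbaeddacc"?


Input: ecdbaeddacc
Character counts:
  'a': 2
  'b': 1
  'c': 3
  'd': 3
  'e': 2
Maximum frequency: 3

3


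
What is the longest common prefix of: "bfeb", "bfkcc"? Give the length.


Words: bfeb, bfkcc
  Position 0: all 'b' => match
  Position 1: all 'f' => match
  Position 2: ('e', 'k') => mismatch, stop
LCP = "bf" (length 2)

2


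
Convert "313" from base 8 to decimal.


Input: "313" in base 8
Positional expansion:
  Digit '3' (value 3) x 8^2 = 192
  Digit '1' (value 1) x 8^1 = 8
  Digit '3' (value 3) x 8^0 = 3
Sum = 203

203


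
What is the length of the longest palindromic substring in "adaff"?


Input: "adaff"
Checking substrings for palindromes:
  [0:3] "ada" (len 3) => palindrome
  [3:5] "ff" (len 2) => palindrome
Longest palindromic substring: "ada" with length 3

3


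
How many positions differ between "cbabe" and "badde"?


Comparing "cbabe" and "badde" position by position:
  Position 0: 'c' vs 'b' => DIFFER
  Position 1: 'b' vs 'a' => DIFFER
  Position 2: 'a' vs 'd' => DIFFER
  Position 3: 'b' vs 'd' => DIFFER
  Position 4: 'e' vs 'e' => same
Positions that differ: 4

4


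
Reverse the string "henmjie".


Input: henmjie
Reading characters right to left:
  Position 6: 'e'
  Position 5: 'i'
  Position 4: 'j'
  Position 3: 'm'
  Position 2: 'n'
  Position 1: 'e'
  Position 0: 'h'
Reversed: eijmneh

eijmneh


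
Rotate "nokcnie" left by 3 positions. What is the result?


Input: "nokcnie", rotate left by 3
First 3 characters: "nok"
Remaining characters: "cnie"
Concatenate remaining + first: "cnie" + "nok" = "cnienok"

cnienok


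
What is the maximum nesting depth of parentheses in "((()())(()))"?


Input: "((()())(()))"
Tracking depth:
  Position 0 '(': depth becomes 1
  Position 1 '(': depth becomes 2
  Position 2 '(': depth becomes 3
  Position 3 ')': depth becomes 2
  Position 4 '(': depth becomes 3
  Position 5 ')': depth becomes 2
  Position 6 ')': depth becomes 1
  Position 7 '(': depth becomes 2
  Position 8 '(': depth becomes 3
  Position 9 ')': depth becomes 2
  Position 10 ')': depth becomes 1
  Position 11 ')': depth becomes 0
Maximum depth reached: 3

3


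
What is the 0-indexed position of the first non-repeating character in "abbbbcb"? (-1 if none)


Input: abbbbcb
Character frequencies:
  'a': 1
  'b': 5
  'c': 1
Scanning left to right for freq == 1:
  Position 0 ('a'): unique! => answer = 0

0


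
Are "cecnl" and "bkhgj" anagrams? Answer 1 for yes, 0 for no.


Strings: "cecnl", "bkhgj"
Sorted first:  cceln
Sorted second: bghjk
Differ at position 0: 'c' vs 'b' => not anagrams

0


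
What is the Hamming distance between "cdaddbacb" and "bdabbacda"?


Comparing "cdaddbacb" and "bdabbacda" position by position:
  Position 0: 'c' vs 'b' => differ
  Position 1: 'd' vs 'd' => same
  Position 2: 'a' vs 'a' => same
  Position 3: 'd' vs 'b' => differ
  Position 4: 'd' vs 'b' => differ
  Position 5: 'b' vs 'a' => differ
  Position 6: 'a' vs 'c' => differ
  Position 7: 'c' vs 'd' => differ
  Position 8: 'b' vs 'a' => differ
Total differences (Hamming distance): 7

7


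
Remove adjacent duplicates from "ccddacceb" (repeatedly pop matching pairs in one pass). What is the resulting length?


Input: ccddacceb
Stack-based adjacent duplicate removal:
  Read 'c': push. Stack: c
  Read 'c': matches stack top 'c' => pop. Stack: (empty)
  Read 'd': push. Stack: d
  Read 'd': matches stack top 'd' => pop. Stack: (empty)
  Read 'a': push. Stack: a
  Read 'c': push. Stack: ac
  Read 'c': matches stack top 'c' => pop. Stack: a
  Read 'e': push. Stack: ae
  Read 'b': push. Stack: aeb
Final stack: "aeb" (length 3)

3


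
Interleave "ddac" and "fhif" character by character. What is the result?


Interleaving "ddac" and "fhif":
  Position 0: 'd' from first, 'f' from second => "df"
  Position 1: 'd' from first, 'h' from second => "dh"
  Position 2: 'a' from first, 'i' from second => "ai"
  Position 3: 'c' from first, 'f' from second => "cf"
Result: dfdhaicf

dfdhaicf


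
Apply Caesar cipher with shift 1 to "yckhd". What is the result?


Caesar cipher: shift "yckhd" by 1
  'y' (pos 24) + 1 = pos 25 = 'z'
  'c' (pos 2) + 1 = pos 3 = 'd'
  'k' (pos 10) + 1 = pos 11 = 'l'
  'h' (pos 7) + 1 = pos 8 = 'i'
  'd' (pos 3) + 1 = pos 4 = 'e'
Result: zdlie

zdlie


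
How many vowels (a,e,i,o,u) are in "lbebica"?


Input: lbebica
Checking each character:
  'l' at position 0: consonant
  'b' at position 1: consonant
  'e' at position 2: vowel (running total: 1)
  'b' at position 3: consonant
  'i' at position 4: vowel (running total: 2)
  'c' at position 5: consonant
  'a' at position 6: vowel (running total: 3)
Total vowels: 3

3


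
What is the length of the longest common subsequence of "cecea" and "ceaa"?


LCS of "cecea" and "ceaa"
DP table:
           c    e    a    a
      0    0    0    0    0
  c   0    1    1    1    1
  e   0    1    2    2    2
  c   0    1    2    2    2
  e   0    1    2    2    2
  a   0    1    2    3    3
LCS length = dp[5][4] = 3

3


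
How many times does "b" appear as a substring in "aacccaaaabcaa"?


Searching for "b" in "aacccaaaabcaa"
Scanning each position:
  Position 0: "a" => no
  Position 1: "a" => no
  Position 2: "c" => no
  Position 3: "c" => no
  Position 4: "c" => no
  Position 5: "a" => no
  Position 6: "a" => no
  Position 7: "a" => no
  Position 8: "a" => no
  Position 9: "b" => MATCH
  Position 10: "c" => no
  Position 11: "a" => no
  Position 12: "a" => no
Total occurrences: 1

1


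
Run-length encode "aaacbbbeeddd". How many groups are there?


Input: aaacbbbeeddd
Scanning for consecutive runs:
  Group 1: 'a' x 3 (positions 0-2)
  Group 2: 'c' x 1 (positions 3-3)
  Group 3: 'b' x 3 (positions 4-6)
  Group 4: 'e' x 2 (positions 7-8)
  Group 5: 'd' x 3 (positions 9-11)
Total groups: 5

5


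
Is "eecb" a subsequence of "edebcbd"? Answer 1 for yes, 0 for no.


Check if "eecb" is a subsequence of "edebcbd"
Greedy scan:
  Position 0 ('e'): matches sub[0] = 'e'
  Position 1 ('d'): no match needed
  Position 2 ('e'): matches sub[1] = 'e'
  Position 3 ('b'): no match needed
  Position 4 ('c'): matches sub[2] = 'c'
  Position 5 ('b'): matches sub[3] = 'b'
  Position 6 ('d'): no match needed
All 4 characters matched => is a subsequence

1


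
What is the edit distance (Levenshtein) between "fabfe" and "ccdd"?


Computing edit distance: "fabfe" -> "ccdd"
DP table:
           c    c    d    d
      0    1    2    3    4
  f   1    1    2    3    4
  a   2    2    2    3    4
  b   3    3    3    3    4
  f   4    4    4    4    4
  e   5    5    5    5    5
Edit distance = dp[5][4] = 5

5


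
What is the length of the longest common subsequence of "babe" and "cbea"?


LCS of "babe" and "cbea"
DP table:
           c    b    e    a
      0    0    0    0    0
  b   0    0    1    1    1
  a   0    0    1    1    2
  b   0    0    1    1    2
  e   0    0    1    2    2
LCS length = dp[4][4] = 2

2


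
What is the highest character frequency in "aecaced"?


Input: aecaced
Character counts:
  'a': 2
  'c': 2
  'd': 1
  'e': 2
Maximum frequency: 2

2


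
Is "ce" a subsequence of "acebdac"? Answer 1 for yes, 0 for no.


Check if "ce" is a subsequence of "acebdac"
Greedy scan:
  Position 0 ('a'): no match needed
  Position 1 ('c'): matches sub[0] = 'c'
  Position 2 ('e'): matches sub[1] = 'e'
  Position 3 ('b'): no match needed
  Position 4 ('d'): no match needed
  Position 5 ('a'): no match needed
  Position 6 ('c'): no match needed
All 2 characters matched => is a subsequence

1


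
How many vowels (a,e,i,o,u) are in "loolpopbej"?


Input: loolpopbej
Checking each character:
  'l' at position 0: consonant
  'o' at position 1: vowel (running total: 1)
  'o' at position 2: vowel (running total: 2)
  'l' at position 3: consonant
  'p' at position 4: consonant
  'o' at position 5: vowel (running total: 3)
  'p' at position 6: consonant
  'b' at position 7: consonant
  'e' at position 8: vowel (running total: 4)
  'j' at position 9: consonant
Total vowels: 4

4


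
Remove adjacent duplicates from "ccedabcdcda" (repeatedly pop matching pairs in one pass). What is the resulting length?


Input: ccedabcdcda
Stack-based adjacent duplicate removal:
  Read 'c': push. Stack: c
  Read 'c': matches stack top 'c' => pop. Stack: (empty)
  Read 'e': push. Stack: e
  Read 'd': push. Stack: ed
  Read 'a': push. Stack: eda
  Read 'b': push. Stack: edab
  Read 'c': push. Stack: edabc
  Read 'd': push. Stack: edabcd
  Read 'c': push. Stack: edabcdc
  Read 'd': push. Stack: edabcdcd
  Read 'a': push. Stack: edabcdcda
Final stack: "edabcdcda" (length 9)

9


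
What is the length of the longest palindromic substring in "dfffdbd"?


Input: "dfffdbd"
Checking substrings for palindromes:
  [0:5] "dfffd" (len 5) => palindrome
  [1:4] "fff" (len 3) => palindrome
  [4:7] "dbd" (len 3) => palindrome
  [1:3] "ff" (len 2) => palindrome
  [2:4] "ff" (len 2) => palindrome
Longest palindromic substring: "dfffd" with length 5

5


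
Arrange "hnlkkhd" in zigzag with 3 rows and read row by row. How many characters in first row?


Zigzag "hnlkkhd" into 3 rows:
Placing characters:
  'h' => row 0
  'n' => row 1
  'l' => row 2
  'k' => row 1
  'k' => row 0
  'h' => row 1
  'd' => row 2
Rows:
  Row 0: "hk"
  Row 1: "nkh"
  Row 2: "ld"
First row length: 2

2


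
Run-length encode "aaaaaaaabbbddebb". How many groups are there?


Input: aaaaaaaabbbddebb
Scanning for consecutive runs:
  Group 1: 'a' x 8 (positions 0-7)
  Group 2: 'b' x 3 (positions 8-10)
  Group 3: 'd' x 2 (positions 11-12)
  Group 4: 'e' x 1 (positions 13-13)
  Group 5: 'b' x 2 (positions 14-15)
Total groups: 5

5


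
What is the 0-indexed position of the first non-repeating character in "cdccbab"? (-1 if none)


Input: cdccbab
Character frequencies:
  'a': 1
  'b': 2
  'c': 3
  'd': 1
Scanning left to right for freq == 1:
  Position 0 ('c'): freq=3, skip
  Position 1 ('d'): unique! => answer = 1

1


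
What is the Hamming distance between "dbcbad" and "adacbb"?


Comparing "dbcbad" and "adacbb" position by position:
  Position 0: 'd' vs 'a' => differ
  Position 1: 'b' vs 'd' => differ
  Position 2: 'c' vs 'a' => differ
  Position 3: 'b' vs 'c' => differ
  Position 4: 'a' vs 'b' => differ
  Position 5: 'd' vs 'b' => differ
Total differences (Hamming distance): 6

6


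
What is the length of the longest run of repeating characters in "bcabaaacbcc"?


Input: "bcabaaacbcc"
Scanning for longest run:
  Position 1 ('c'): new char, reset run to 1
  Position 2 ('a'): new char, reset run to 1
  Position 3 ('b'): new char, reset run to 1
  Position 4 ('a'): new char, reset run to 1
  Position 5 ('a'): continues run of 'a', length=2
  Position 6 ('a'): continues run of 'a', length=3
  Position 7 ('c'): new char, reset run to 1
  Position 8 ('b'): new char, reset run to 1
  Position 9 ('c'): new char, reset run to 1
  Position 10 ('c'): continues run of 'c', length=2
Longest run: 'a' with length 3

3


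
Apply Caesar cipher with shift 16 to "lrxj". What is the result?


Caesar cipher: shift "lrxj" by 16
  'l' (pos 11) + 16 = pos 1 = 'b'
  'r' (pos 17) + 16 = pos 7 = 'h'
  'x' (pos 23) + 16 = pos 13 = 'n'
  'j' (pos 9) + 16 = pos 25 = 'z'
Result: bhnz

bhnz


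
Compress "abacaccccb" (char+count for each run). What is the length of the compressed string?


Input: abacaccccb
Runs:
  'a' x 1 => "a1"
  'b' x 1 => "b1"
  'a' x 1 => "a1"
  'c' x 1 => "c1"
  'a' x 1 => "a1"
  'c' x 4 => "c4"
  'b' x 1 => "b1"
Compressed: "a1b1a1c1a1c4b1"
Compressed length: 14

14


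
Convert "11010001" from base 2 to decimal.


Input: "11010001" in base 2
Positional expansion:
  Digit '1' (value 1) x 2^7 = 128
  Digit '1' (value 1) x 2^6 = 64
  Digit '0' (value 0) x 2^5 = 0
  Digit '1' (value 1) x 2^4 = 16
  Digit '0' (value 0) x 2^3 = 0
  Digit '0' (value 0) x 2^2 = 0
  Digit '0' (value 0) x 2^1 = 0
  Digit '1' (value 1) x 2^0 = 1
Sum = 209

209


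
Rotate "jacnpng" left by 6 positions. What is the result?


Input: "jacnpng", rotate left by 6
First 6 characters: "jacnpn"
Remaining characters: "g"
Concatenate remaining + first: "g" + "jacnpn" = "gjacnpn"

gjacnpn


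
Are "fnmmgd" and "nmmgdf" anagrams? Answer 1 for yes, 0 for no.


Strings: "fnmmgd", "nmmgdf"
Sorted first:  dfgmmn
Sorted second: dfgmmn
Sorted forms match => anagrams

1


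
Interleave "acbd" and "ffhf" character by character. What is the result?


Interleaving "acbd" and "ffhf":
  Position 0: 'a' from first, 'f' from second => "af"
  Position 1: 'c' from first, 'f' from second => "cf"
  Position 2: 'b' from first, 'h' from second => "bh"
  Position 3: 'd' from first, 'f' from second => "df"
Result: afcfbhdf

afcfbhdf


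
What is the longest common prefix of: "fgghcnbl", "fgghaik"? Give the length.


Words: fgghcnbl, fgghaik
  Position 0: all 'f' => match
  Position 1: all 'g' => match
  Position 2: all 'g' => match
  Position 3: all 'h' => match
  Position 4: ('c', 'a') => mismatch, stop
LCP = "fggh" (length 4)

4


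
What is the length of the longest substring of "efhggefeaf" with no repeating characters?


Input: "efhggefeaf"
Sliding window (track last position of each char):
  Position 0 ('e'): window [0,0] length 1 -- new best
  Position 1 ('f'): window [0,1] length 2 -- new best
  Position 2 ('h'): window [0,2] length 3 -- new best
  Position 3 ('g'): window [0,3] length 4 -- new best
  Position 4 ('g'): repeat (last at 3), move window start to 4
  Position 4 ('g'): window [4,4] length 1
  Position 5 ('e'): window [4,5] length 2
  Position 6 ('f'): window [4,6] length 3
  Position 7 ('e'): repeat (last at 5), move window start to 6
  Position 7 ('e'): window [6,7] length 2
  Position 8 ('a'): window [6,8] length 3
  Position 9 ('f'): repeat (last at 6), move window start to 7
  Position 9 ('f'): window [7,9] length 3
Longest substring with no repeats: "efhg" with length 4

4


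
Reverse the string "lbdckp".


Input: lbdckp
Reading characters right to left:
  Position 5: 'p'
  Position 4: 'k'
  Position 3: 'c'
  Position 2: 'd'
  Position 1: 'b'
  Position 0: 'l'
Reversed: pkcdbl

pkcdbl


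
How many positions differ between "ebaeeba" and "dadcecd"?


Comparing "ebaeeba" and "dadcecd" position by position:
  Position 0: 'e' vs 'd' => DIFFER
  Position 1: 'b' vs 'a' => DIFFER
  Position 2: 'a' vs 'd' => DIFFER
  Position 3: 'e' vs 'c' => DIFFER
  Position 4: 'e' vs 'e' => same
  Position 5: 'b' vs 'c' => DIFFER
  Position 6: 'a' vs 'd' => DIFFER
Positions that differ: 6

6


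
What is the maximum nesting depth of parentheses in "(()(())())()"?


Input: "(()(())())()"
Tracking depth:
  Position 0 '(': depth becomes 1
  Position 1 '(': depth becomes 2
  Position 2 ')': depth becomes 1
  Position 3 '(': depth becomes 2
  Position 4 '(': depth becomes 3
  Position 5 ')': depth becomes 2
  Position 6 ')': depth becomes 1
  Position 7 '(': depth becomes 2
  Position 8 ')': depth becomes 1
  Position 9 ')': depth becomes 0
  Position 10 '(': depth becomes 1
  Position 11 ')': depth becomes 0
Maximum depth reached: 3

3


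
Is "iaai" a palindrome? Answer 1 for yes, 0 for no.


Input: iaai
Reversed: iaai
  Compare pos 0 ('i') with pos 3 ('i'): match
  Compare pos 1 ('a') with pos 2 ('a'): match
Result: palindrome

1


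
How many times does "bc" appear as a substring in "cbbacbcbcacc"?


Searching for "bc" in "cbbacbcbcacc"
Scanning each position:
  Position 0: "cb" => no
  Position 1: "bb" => no
  Position 2: "ba" => no
  Position 3: "ac" => no
  Position 4: "cb" => no
  Position 5: "bc" => MATCH
  Position 6: "cb" => no
  Position 7: "bc" => MATCH
  Position 8: "ca" => no
  Position 9: "ac" => no
  Position 10: "cc" => no
Total occurrences: 2

2


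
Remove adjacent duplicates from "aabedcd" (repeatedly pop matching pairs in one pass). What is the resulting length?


Input: aabedcd
Stack-based adjacent duplicate removal:
  Read 'a': push. Stack: a
  Read 'a': matches stack top 'a' => pop. Stack: (empty)
  Read 'b': push. Stack: b
  Read 'e': push. Stack: be
  Read 'd': push. Stack: bed
  Read 'c': push. Stack: bedc
  Read 'd': push. Stack: bedcd
Final stack: "bedcd" (length 5)

5


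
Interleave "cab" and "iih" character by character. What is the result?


Interleaving "cab" and "iih":
  Position 0: 'c' from first, 'i' from second => "ci"
  Position 1: 'a' from first, 'i' from second => "ai"
  Position 2: 'b' from first, 'h' from second => "bh"
Result: ciaibh

ciaibh


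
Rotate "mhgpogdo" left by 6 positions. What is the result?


Input: "mhgpogdo", rotate left by 6
First 6 characters: "mhgpog"
Remaining characters: "do"
Concatenate remaining + first: "do" + "mhgpog" = "domhgpog"

domhgpog


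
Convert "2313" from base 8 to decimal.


Input: "2313" in base 8
Positional expansion:
  Digit '2' (value 2) x 8^3 = 1024
  Digit '3' (value 3) x 8^2 = 192
  Digit '1' (value 1) x 8^1 = 8
  Digit '3' (value 3) x 8^0 = 3
Sum = 1227

1227


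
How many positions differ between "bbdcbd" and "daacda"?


Comparing "bbdcbd" and "daacda" position by position:
  Position 0: 'b' vs 'd' => DIFFER
  Position 1: 'b' vs 'a' => DIFFER
  Position 2: 'd' vs 'a' => DIFFER
  Position 3: 'c' vs 'c' => same
  Position 4: 'b' vs 'd' => DIFFER
  Position 5: 'd' vs 'a' => DIFFER
Positions that differ: 5

5


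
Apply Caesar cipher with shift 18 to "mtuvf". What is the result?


Caesar cipher: shift "mtuvf" by 18
  'm' (pos 12) + 18 = pos 4 = 'e'
  't' (pos 19) + 18 = pos 11 = 'l'
  'u' (pos 20) + 18 = pos 12 = 'm'
  'v' (pos 21) + 18 = pos 13 = 'n'
  'f' (pos 5) + 18 = pos 23 = 'x'
Result: elmnx

elmnx


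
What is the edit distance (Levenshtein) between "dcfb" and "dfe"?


Computing edit distance: "dcfb" -> "dfe"
DP table:
           d    f    e
      0    1    2    3
  d   1    0    1    2
  c   2    1    1    2
  f   3    2    1    2
  b   4    3    2    2
Edit distance = dp[4][3] = 2

2


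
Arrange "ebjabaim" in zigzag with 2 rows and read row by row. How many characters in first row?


Zigzag "ebjabaim" into 2 rows:
Placing characters:
  'e' => row 0
  'b' => row 1
  'j' => row 0
  'a' => row 1
  'b' => row 0
  'a' => row 1
  'i' => row 0
  'm' => row 1
Rows:
  Row 0: "ejbi"
  Row 1: "baam"
First row length: 4

4


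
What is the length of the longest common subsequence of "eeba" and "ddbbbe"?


LCS of "eeba" and "ddbbbe"
DP table:
           d    d    b    b    b    e
      0    0    0    0    0    0    0
  e   0    0    0    0    0    0    1
  e   0    0    0    0    0    0    1
  b   0    0    0    1    1    1    1
  a   0    0    0    1    1    1    1
LCS length = dp[4][6] = 1

1


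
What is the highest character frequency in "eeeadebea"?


Input: eeeadebea
Character counts:
  'a': 2
  'b': 1
  'd': 1
  'e': 5
Maximum frequency: 5

5


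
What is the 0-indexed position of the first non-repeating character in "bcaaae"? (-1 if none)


Input: bcaaae
Character frequencies:
  'a': 3
  'b': 1
  'c': 1
  'e': 1
Scanning left to right for freq == 1:
  Position 0 ('b'): unique! => answer = 0

0


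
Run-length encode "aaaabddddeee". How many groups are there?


Input: aaaabddddeee
Scanning for consecutive runs:
  Group 1: 'a' x 4 (positions 0-3)
  Group 2: 'b' x 1 (positions 4-4)
  Group 3: 'd' x 4 (positions 5-8)
  Group 4: 'e' x 3 (positions 9-11)
Total groups: 4

4
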